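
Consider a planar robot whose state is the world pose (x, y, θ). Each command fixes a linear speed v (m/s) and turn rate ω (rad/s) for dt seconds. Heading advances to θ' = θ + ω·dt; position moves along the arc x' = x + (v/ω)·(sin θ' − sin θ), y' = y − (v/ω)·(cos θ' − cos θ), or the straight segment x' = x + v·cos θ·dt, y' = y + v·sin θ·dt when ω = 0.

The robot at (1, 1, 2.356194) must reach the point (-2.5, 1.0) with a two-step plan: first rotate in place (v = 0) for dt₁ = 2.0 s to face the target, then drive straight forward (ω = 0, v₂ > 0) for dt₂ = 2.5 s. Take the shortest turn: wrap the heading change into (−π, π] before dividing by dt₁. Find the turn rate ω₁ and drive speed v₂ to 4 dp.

ω₁ = 0.3927, v₂ = 1.4000

heading to target = atan2(1−1, -2.5−1) = 3.1416
Δθ = wrap(3.1416 − 2.3562) = 0.7854; ω₁ = Δθ/dt₁ = 0.3927
distance = √((-2.5−1)² + (1−1)²) = 3.5000; v₂ = distance/dt₂ = 1.4000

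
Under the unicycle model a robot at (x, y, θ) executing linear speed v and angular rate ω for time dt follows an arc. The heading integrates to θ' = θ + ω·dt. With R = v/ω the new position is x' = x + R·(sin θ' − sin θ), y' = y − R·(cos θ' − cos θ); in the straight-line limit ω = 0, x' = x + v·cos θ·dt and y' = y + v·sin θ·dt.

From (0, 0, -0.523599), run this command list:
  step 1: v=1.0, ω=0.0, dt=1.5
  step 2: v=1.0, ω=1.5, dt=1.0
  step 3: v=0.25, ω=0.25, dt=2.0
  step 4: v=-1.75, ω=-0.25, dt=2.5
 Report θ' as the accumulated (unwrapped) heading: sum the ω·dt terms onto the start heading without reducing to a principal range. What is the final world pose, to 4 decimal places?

(0.6484, -4.0330, 0.8514)

step 1: θ'=-0.5236 (straight) → pose (1.2990, -0.7500, -0.5236)
step 2: θ'=0.9764 (R=0.6667) → pose (2.1847, -0.5460, 0.9764)
step 3: θ'=1.4764 (R=1.0000) → pose (2.3518, -0.0802, 1.4764)
step 4: θ'=0.8514 (R=7.0000) → pose (0.6484, -4.0330, 0.8514)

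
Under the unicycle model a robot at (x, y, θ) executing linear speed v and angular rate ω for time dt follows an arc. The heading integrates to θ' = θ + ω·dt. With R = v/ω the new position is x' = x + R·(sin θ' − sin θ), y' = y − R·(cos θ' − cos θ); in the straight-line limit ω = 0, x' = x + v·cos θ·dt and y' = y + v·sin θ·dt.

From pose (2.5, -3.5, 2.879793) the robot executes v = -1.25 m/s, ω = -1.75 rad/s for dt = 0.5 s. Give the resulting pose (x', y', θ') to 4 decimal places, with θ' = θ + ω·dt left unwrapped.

θ' = 2.8798 + -1.75·0.5 = 2.0048
R = v/ω = -1.25/-1.75 = 0.7143
x' = 2.5 + 0.7143·(sin 2.0048 − sin 2.8798) = 2.9632
y' = -3.5 − 0.7143·(cos 2.0048 − cos 2.8798) = -3.8896

(2.9632, -3.8896, 2.0048)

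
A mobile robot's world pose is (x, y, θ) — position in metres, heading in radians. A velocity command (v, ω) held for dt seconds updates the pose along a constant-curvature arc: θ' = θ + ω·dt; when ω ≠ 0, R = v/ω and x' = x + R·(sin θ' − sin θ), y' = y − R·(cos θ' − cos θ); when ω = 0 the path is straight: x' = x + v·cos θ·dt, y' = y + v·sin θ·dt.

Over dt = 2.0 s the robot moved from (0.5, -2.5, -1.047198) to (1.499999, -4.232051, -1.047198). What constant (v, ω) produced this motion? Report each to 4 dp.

Δθ = -1.047198 − -1.047198 = 0.000000
ω = Δθ/dt = 0.000000/2.0 = 0.0000
ω = 0 → v = (Δx·cos θ + Δy·sin θ)/dt = 1.0000

v = 1.0000, ω = 0.0000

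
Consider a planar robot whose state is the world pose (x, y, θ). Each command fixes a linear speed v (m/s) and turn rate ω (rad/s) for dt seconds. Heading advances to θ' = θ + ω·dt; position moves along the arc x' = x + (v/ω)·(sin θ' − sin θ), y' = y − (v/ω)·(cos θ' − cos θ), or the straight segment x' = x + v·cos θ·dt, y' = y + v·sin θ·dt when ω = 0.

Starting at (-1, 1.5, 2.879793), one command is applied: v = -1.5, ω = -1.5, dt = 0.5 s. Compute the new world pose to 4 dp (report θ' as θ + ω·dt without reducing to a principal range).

(-0.4110, 1.0644, 2.1298)

θ' = 2.8798 + -1.5·0.5 = 2.1298
R = v/ω = -1.5/-1.5 = 1.0000
x' = -1 + 1.0000·(sin 2.1298 − sin 2.8798) = -0.4110
y' = 1.5 − 1.0000·(cos 2.1298 − cos 2.8798) = 1.0644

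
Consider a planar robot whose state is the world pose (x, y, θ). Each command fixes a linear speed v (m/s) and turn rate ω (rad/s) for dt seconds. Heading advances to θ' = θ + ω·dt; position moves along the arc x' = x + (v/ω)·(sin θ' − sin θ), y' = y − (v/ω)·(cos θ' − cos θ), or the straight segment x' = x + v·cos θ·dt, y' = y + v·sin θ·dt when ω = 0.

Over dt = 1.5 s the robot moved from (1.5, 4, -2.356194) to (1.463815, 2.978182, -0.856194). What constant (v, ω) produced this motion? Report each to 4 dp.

Δθ = -0.856194 − -2.356194 = 1.500000
ω = Δθ/dt = 1.500000/1.5 = 1.0000
R = −Δy/(cos θ' − cos θ) = 0.7500
v = R·ω = 0.7500·1.0000 = 0.7500

v = 0.7500, ω = 1.0000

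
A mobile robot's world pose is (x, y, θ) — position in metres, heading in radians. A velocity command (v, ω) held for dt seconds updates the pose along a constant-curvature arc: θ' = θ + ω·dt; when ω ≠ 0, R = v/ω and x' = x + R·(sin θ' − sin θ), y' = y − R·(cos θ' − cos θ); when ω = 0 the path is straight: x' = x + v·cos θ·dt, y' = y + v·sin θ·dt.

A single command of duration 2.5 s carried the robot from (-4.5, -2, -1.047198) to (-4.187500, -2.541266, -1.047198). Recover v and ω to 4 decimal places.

v = 0.2500, ω = 0.0000

Δθ = -1.047198 − -1.047198 = 0.000000
ω = Δθ/dt = 0.000000/2.5 = 0.0000
ω = 0 → v = (Δx·cos θ + Δy·sin θ)/dt = 0.2500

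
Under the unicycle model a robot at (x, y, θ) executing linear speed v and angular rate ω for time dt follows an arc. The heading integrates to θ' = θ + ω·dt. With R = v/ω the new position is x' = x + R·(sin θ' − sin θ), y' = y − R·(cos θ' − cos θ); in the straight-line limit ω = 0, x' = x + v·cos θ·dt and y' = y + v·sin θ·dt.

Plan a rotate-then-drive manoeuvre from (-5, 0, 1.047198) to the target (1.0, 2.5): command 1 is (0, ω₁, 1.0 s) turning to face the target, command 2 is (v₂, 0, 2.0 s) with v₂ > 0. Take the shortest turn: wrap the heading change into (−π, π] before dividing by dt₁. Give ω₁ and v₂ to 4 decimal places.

heading to target = atan2(2.5−0, 1−-5) = 0.3948
Δθ = wrap(0.3948 − 1.0472) = -0.6524; ω₁ = Δθ/dt₁ = -0.6524
distance = √((1−-5)² + (2.5−0)²) = 6.5000; v₂ = distance/dt₂ = 3.2500

ω₁ = -0.6524, v₂ = 3.2500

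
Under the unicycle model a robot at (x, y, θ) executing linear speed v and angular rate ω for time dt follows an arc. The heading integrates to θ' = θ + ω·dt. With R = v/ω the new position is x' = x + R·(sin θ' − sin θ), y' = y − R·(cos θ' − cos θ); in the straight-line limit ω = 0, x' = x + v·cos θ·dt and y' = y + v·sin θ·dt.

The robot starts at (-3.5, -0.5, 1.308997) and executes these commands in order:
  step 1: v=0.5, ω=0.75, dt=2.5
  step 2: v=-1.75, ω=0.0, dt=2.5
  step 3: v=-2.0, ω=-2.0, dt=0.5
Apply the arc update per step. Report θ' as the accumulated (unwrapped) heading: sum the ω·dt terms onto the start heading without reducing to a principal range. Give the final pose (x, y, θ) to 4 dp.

step 1: θ'=3.1840 (R=0.6667) → pose (-4.1722, 0.3386, 3.1840)
step 2: θ'=3.1840 (straight) → pose (0.1989, 0.5241, 3.1840)
step 3: θ'=2.1840 (R=1.0000) → pose (1.0591, 0.1005, 2.1840)

(1.0591, 0.1005, 2.1840)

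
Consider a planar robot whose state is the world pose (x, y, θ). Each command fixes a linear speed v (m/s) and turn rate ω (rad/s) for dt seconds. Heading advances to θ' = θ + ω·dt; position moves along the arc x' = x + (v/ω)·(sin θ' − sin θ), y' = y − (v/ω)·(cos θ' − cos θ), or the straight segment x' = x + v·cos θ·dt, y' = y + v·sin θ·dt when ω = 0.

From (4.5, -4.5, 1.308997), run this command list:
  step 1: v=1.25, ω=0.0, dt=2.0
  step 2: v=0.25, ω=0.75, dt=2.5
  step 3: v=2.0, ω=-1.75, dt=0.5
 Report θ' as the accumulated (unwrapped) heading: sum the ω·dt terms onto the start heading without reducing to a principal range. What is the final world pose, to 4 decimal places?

(3.9171, -1.2931, 2.3090)

step 1: θ'=1.3090 (straight) → pose (5.1470, -2.0852, 1.3090)
step 2: θ'=3.1840 (R=0.3333) → pose (4.8109, -1.6659, 3.1840)
step 3: θ'=2.3090 (R=-1.1429) → pose (3.9171, -1.2931, 2.3090)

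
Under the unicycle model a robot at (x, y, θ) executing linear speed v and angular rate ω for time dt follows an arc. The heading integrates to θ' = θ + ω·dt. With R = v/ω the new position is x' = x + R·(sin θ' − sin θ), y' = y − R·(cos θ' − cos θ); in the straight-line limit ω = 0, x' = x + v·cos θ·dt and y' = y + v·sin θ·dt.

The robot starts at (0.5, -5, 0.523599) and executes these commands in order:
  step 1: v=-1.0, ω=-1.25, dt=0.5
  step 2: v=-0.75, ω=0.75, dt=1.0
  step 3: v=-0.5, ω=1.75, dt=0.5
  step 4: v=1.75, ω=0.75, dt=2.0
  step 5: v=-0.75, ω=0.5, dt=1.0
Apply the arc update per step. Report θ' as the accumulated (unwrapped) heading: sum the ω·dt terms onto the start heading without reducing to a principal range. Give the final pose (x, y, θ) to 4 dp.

step 1: θ'=-0.1014 (R=0.8000) → pose (0.0190, -5.1031, -0.1014)
step 2: θ'=0.6486 (R=-1.0000) → pose (-0.6863, -5.3010, 0.6486)
step 3: θ'=1.5236 (R=-0.2857) → pose (-0.7991, -5.5152, 1.5236)
step 4: θ'=3.0236 (R=2.3333) → pose (-2.8551, -3.0880, 3.0236)
step 5: θ'=3.5236 (R=-1.5000) → pose (-2.1194, -2.9903, 3.5236)

(-2.1194, -2.9903, 3.5236)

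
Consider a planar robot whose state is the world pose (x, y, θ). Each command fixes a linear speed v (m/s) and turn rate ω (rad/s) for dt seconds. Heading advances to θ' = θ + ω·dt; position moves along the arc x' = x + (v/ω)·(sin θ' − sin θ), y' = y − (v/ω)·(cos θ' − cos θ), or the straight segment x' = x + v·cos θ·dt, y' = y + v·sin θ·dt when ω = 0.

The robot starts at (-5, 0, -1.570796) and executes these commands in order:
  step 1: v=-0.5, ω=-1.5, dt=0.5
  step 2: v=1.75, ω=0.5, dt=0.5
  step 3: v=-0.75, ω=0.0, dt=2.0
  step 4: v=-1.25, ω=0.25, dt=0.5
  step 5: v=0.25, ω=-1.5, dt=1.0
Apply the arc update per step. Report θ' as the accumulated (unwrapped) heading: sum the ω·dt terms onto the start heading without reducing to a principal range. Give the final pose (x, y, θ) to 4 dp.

step 1: θ'=-2.3208 (R=0.3333) → pose (-4.9106, 0.2272, -2.3208)
step 2: θ'=-2.0708 (R=3.5000) → pose (-5.4212, -0.4805, -2.0708)
step 3: θ'=-2.0708 (straight) → pose (-4.7021, 0.8358, -2.0708)
step 4: θ'=-1.9458 (R=-5.0000) → pose (-4.4374, 1.4016, -1.9458)
step 5: θ'=-3.4458 (R=-0.1667) → pose (-4.6424, 1.3036, -3.4458)

(-4.6424, 1.3036, -3.4458)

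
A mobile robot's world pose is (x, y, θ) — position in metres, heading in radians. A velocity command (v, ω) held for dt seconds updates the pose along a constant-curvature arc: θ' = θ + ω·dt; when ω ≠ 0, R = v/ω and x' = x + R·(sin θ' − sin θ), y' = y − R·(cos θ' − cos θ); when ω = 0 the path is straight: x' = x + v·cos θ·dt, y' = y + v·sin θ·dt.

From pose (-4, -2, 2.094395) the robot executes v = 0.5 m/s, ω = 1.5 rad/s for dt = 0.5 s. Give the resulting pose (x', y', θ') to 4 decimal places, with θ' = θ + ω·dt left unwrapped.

(-4.1911, -1.8479, 2.8444)

θ' = 2.0944 + 1.5·0.5 = 2.8444
R = v/ω = 0.5/1.5 = 0.3333
x' = -4 + 0.3333·(sin 2.8444 − sin 2.0944) = -4.1911
y' = -2 − 0.3333·(cos 2.8444 − cos 2.0944) = -1.8479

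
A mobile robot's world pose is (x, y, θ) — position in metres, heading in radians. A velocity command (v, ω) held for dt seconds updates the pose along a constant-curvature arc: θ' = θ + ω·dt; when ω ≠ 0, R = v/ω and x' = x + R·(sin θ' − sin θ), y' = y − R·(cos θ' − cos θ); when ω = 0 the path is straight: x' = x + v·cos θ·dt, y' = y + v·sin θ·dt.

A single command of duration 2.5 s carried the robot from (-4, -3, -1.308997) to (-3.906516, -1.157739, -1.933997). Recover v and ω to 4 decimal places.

Δθ = -1.933997 − -1.308997 = -0.625000
ω = Δθ/dt = -0.625000/2.5 = -0.2500
R = −Δy/(cos θ' − cos θ) = 3.0000
v = R·ω = 3.0000·-0.2500 = -0.7500

v = -0.7500, ω = -0.2500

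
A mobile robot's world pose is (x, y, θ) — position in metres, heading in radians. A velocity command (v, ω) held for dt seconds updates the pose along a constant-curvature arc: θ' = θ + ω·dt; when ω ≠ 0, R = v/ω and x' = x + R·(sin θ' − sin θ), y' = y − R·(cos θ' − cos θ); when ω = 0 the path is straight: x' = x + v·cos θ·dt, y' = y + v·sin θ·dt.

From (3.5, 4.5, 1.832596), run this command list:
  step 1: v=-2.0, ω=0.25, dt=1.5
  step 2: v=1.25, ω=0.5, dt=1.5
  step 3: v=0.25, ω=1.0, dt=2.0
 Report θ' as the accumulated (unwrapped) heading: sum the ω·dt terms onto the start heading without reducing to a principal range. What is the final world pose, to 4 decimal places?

step 1: θ'=2.2076 (R=-8.0000) → pose (4.7954, 1.8136, 2.2076)
step 2: θ'=2.9576 (R=2.5000) → pose (3.2428, 2.7848, 2.9576)
step 3: θ'=4.9576 (R=0.2500) → pose (2.9545, 2.4783, 4.9576)

(2.9545, 2.4783, 4.9576)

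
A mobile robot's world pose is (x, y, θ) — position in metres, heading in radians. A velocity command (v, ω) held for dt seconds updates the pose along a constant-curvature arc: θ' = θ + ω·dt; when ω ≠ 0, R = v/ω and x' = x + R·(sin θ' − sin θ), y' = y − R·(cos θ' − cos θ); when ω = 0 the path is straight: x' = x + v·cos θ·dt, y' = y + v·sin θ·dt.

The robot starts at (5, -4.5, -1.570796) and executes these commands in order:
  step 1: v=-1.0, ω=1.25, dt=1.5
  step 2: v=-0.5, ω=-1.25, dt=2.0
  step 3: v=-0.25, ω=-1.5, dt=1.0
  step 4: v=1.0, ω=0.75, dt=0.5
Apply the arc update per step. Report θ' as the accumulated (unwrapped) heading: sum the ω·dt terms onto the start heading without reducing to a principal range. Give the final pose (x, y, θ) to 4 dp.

step 1: θ'=0.3042 (R=-0.8000) → pose (3.9604, -3.7367, 0.3042)
step 2: θ'=-2.1958 (R=0.4000) → pose (3.5162, -3.1211, -2.1958)
step 3: θ'=-3.6958 (R=0.1667) → pose (3.7390, -3.0769, -3.6958)
step 4: θ'=-3.3208 (R=1.3333) → pose (3.2750, -2.8986, -3.3208)

(3.2750, -2.8986, -3.3208)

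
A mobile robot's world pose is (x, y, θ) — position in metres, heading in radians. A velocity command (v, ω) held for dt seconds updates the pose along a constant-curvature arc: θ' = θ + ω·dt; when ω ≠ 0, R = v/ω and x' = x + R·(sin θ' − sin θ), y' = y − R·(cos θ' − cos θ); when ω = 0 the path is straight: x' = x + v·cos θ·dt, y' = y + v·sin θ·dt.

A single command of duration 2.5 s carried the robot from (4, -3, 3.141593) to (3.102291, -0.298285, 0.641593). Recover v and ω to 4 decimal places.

v = 1.5000, ω = -1.0000

Δθ = 0.641593 − 3.141593 = -2.500000
ω = Δθ/dt = -2.500000/2.5 = -1.0000
R = −Δy/(cos θ' − cos θ) = -1.5000
v = R·ω = -1.5000·-1.0000 = 1.5000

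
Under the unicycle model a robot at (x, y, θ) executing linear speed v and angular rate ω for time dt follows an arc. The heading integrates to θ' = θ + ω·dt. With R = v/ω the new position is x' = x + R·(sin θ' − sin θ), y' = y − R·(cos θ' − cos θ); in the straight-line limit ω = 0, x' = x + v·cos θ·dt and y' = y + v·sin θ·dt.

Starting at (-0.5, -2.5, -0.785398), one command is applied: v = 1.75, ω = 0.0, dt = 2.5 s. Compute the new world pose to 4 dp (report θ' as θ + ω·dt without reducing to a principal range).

θ' = -0.7854 + 0.0·2.5 = -0.7854
ω = 0 → straight: x' = -0.5 + 1.75·cos(-0.7854)·2.5 = 2.5936
y' = -2.5 + 1.75·sin(-0.7854)·2.5 = -5.5936

(2.5936, -5.5936, -0.7854)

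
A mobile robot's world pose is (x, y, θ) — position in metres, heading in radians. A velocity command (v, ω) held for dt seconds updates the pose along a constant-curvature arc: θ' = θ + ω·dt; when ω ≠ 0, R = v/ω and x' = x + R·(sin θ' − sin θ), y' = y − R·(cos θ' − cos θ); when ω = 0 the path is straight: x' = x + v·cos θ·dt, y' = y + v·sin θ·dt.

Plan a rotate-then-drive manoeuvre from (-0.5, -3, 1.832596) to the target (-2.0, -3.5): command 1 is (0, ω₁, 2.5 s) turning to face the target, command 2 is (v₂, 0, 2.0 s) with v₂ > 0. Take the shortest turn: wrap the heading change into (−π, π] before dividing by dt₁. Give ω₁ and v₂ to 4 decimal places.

ω₁ = 0.6523, v₂ = 0.7906

heading to target = atan2(-3.5−-3, -2−-0.5) = -2.8198
Δθ = wrap(-2.8198 − 1.8326) = 1.6307; ω₁ = Δθ/dt₁ = 0.6523
distance = √((-2−-0.5)² + (-3.5−-3)²) = 1.5811; v₂ = distance/dt₂ = 0.7906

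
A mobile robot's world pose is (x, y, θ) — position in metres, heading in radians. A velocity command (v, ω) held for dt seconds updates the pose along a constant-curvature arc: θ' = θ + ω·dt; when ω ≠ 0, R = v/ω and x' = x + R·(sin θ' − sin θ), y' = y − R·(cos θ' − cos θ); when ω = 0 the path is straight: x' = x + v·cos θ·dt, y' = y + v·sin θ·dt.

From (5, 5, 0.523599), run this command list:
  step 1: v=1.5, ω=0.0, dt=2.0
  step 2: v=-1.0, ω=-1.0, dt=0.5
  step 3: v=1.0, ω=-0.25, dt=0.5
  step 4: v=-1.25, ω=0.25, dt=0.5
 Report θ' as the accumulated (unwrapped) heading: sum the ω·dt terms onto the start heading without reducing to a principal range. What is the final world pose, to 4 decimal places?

step 1: θ'=0.5236 (straight) → pose (7.5981, 6.5000, 0.5236)
step 2: θ'=0.0236 (R=1.0000) → pose (7.1217, 6.3663, 0.0236)
step 3: θ'=-0.1014 (R=-4.0000) → pose (7.6210, 6.3469, -0.1014)
step 4: θ'=0.0236 (R=-5.0000) → pose (6.9968, 6.3712, 0.0236)

(6.9968, 6.3712, 0.0236)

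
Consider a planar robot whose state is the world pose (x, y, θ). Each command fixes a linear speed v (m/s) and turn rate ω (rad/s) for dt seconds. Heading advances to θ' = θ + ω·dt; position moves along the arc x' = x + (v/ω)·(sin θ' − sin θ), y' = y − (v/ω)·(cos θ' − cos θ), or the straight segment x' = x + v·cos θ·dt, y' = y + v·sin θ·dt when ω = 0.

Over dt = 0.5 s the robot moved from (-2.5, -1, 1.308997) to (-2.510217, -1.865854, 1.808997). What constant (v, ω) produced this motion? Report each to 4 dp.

Δθ = 1.808997 − 1.308997 = 0.500000
ω = Δθ/dt = 0.500000/0.5 = 1.0000
R = −Δy/(cos θ' − cos θ) = -1.7500
v = R·ω = -1.7500·1.0000 = -1.7500

v = -1.7500, ω = 1.0000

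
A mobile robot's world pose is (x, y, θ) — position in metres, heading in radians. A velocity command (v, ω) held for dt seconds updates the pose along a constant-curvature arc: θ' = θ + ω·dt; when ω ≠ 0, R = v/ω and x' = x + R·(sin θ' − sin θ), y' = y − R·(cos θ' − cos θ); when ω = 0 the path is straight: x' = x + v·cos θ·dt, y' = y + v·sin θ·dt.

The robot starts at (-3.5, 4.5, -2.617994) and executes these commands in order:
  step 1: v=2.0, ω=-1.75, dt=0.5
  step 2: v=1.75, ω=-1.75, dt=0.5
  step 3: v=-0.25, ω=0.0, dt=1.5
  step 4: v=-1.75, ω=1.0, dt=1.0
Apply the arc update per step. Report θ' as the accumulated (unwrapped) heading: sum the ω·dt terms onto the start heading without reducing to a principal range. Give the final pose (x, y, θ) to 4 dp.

(-3.6809, 3.5505, -3.3680)

step 1: θ'=-3.4930 (R=-1.1429) → pose (-4.4648, 4.4167, -3.4930)
step 2: θ'=-4.3680 (R=-1.0000) → pose (-5.0619, 5.0180, -4.3680)
step 3: θ'=-4.3680 (straight) → pose (-4.9353, 4.6650, -4.3680)
step 4: θ'=-3.3680 (R=-1.7500) → pose (-3.6809, 3.5505, -3.3680)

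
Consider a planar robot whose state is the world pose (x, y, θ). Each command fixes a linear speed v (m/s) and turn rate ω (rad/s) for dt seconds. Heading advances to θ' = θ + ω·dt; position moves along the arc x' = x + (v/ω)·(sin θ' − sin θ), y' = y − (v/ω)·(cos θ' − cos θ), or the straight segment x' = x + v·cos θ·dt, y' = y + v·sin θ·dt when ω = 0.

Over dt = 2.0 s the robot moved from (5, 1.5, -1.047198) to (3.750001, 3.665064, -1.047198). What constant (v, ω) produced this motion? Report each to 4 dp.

v = -1.2500, ω = 0.0000

Δθ = -1.047198 − -1.047198 = 0.000000
ω = Δθ/dt = 0.000000/2.0 = 0.0000
ω = 0 → v = (Δx·cos θ + Δy·sin θ)/dt = -1.2500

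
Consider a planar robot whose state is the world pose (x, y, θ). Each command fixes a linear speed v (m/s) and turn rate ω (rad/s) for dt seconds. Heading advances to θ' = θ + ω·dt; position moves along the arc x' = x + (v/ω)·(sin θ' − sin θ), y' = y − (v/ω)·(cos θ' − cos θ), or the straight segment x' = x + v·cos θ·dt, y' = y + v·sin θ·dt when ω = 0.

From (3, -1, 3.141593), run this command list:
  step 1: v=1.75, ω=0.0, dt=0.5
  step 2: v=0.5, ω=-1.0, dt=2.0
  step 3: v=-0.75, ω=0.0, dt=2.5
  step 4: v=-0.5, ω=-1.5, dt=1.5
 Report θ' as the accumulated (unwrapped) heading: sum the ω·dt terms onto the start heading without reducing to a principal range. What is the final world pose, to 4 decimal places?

(0.2886, -2.0068, -1.1084)

step 1: θ'=3.1416 (straight) → pose (2.1250, -1.0000, 3.1416)
step 2: θ'=1.1416 (R=-0.5000) → pose (1.6704, -0.2919, 1.1416)
step 3: θ'=1.1416 (straight) → pose (0.8901, -1.9969, 1.1416)
step 4: θ'=-1.1084 (R=0.3333) → pose (0.2886, -2.0068, -1.1084)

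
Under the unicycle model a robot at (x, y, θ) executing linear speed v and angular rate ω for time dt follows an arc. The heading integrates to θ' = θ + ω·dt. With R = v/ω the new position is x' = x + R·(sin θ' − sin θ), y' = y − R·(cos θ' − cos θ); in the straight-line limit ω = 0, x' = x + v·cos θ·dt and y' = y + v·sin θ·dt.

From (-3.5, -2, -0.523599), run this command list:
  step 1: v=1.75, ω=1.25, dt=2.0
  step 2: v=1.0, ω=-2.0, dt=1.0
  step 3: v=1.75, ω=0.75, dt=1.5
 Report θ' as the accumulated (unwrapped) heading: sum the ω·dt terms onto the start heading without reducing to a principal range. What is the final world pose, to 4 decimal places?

(1.0937, 1.7392, 1.1014)

step 1: θ'=1.9764 (R=1.4000) → pose (-1.5136, -0.2352, 1.9764)
step 2: θ'=-0.0236 (R=-0.5000) → pose (-1.0424, 0.4620, -0.0236)
step 3: θ'=1.1014 (R=2.3333) → pose (1.0937, 1.7392, 1.1014)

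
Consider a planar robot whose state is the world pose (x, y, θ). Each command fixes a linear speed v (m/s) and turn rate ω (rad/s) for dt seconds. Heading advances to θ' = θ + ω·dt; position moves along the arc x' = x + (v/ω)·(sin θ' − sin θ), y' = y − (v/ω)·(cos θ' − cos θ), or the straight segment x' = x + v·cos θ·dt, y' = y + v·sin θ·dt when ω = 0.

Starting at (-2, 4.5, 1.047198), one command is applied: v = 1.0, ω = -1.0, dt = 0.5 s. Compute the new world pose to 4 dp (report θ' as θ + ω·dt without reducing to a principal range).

θ' = 1.0472 + -1.0·0.5 = 0.5472
R = v/ω = 1.0/-1.0 = -1.0000
x' = -2 + -1.0000·(sin 0.5472 − sin 1.0472) = -1.6543
y' = 4.5 − -1.0000·(cos 0.5472 − cos 1.0472) = 4.8540

(-1.6543, 4.8540, 0.5472)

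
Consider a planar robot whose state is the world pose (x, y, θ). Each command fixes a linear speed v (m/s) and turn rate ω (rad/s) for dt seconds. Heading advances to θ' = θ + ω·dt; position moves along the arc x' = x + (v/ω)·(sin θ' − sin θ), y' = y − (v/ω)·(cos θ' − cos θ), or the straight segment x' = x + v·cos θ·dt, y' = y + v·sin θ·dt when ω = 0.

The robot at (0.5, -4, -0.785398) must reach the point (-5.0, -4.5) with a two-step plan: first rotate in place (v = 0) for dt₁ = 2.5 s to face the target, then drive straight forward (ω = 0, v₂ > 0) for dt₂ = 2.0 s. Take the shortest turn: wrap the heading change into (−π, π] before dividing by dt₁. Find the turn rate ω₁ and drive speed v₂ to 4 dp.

ω₁ = -0.9062, v₂ = 2.7613

heading to target = atan2(-4.5−-4, -5−0.5) = -3.0509
Δθ = wrap(-3.0509 − -0.7854) = -2.2655; ω₁ = Δθ/dt₁ = -0.9062
distance = √((-5−0.5)² + (-4.5−-4)²) = 5.5227; v₂ = distance/dt₂ = 2.7613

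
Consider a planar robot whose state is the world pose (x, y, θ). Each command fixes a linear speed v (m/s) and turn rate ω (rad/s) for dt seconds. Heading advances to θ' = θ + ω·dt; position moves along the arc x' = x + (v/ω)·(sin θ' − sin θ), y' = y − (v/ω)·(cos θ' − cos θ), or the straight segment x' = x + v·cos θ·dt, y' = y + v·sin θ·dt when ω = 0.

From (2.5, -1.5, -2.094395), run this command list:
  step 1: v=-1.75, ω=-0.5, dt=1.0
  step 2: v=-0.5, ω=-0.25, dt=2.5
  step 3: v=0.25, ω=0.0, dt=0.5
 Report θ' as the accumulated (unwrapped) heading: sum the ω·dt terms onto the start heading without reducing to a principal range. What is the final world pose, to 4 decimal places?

step 1: θ'=-2.5944 (R=3.5000) → pose (3.7101, -0.2610, -2.5944)
step 2: θ'=-3.2194 (R=2.0000) → pose (4.9061, 0.0249, -3.2194)
step 3: θ'=-3.2194 (straight) → pose (4.7815, 0.0346, -3.2194)

(4.7815, 0.0346, -3.2194)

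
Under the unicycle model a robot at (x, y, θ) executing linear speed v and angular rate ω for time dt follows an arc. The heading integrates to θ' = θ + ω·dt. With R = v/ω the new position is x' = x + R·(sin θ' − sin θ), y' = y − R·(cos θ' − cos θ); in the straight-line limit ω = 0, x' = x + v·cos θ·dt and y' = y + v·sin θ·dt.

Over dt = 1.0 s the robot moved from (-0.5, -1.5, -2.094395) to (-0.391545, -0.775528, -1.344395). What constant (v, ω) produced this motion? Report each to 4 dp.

Δθ = -1.344395 − -2.094395 = 0.750000
ω = Δθ/dt = 0.750000/1.0 = 0.7500
R = −Δy/(cos θ' − cos θ) = -1.0000
v = R·ω = -1.0000·0.7500 = -0.7500

v = -0.7500, ω = 0.7500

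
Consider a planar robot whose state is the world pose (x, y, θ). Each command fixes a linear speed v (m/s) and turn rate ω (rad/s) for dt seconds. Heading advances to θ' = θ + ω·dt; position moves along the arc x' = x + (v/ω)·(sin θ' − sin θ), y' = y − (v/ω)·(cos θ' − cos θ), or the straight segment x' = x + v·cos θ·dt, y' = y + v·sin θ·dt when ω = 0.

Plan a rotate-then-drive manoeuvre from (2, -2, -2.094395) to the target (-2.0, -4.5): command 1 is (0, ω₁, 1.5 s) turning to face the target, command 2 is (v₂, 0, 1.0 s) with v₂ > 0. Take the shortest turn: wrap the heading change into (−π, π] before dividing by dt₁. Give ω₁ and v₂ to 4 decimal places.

heading to target = atan2(-4.5−-2, -2−2) = -2.5830
Δθ = wrap(-2.5830 − -2.0944) = -0.4886; ω₁ = Δθ/dt₁ = -0.3257
distance = √((-2−2)² + (-4.5−-2)²) = 4.7170; v₂ = distance/dt₂ = 4.7170

ω₁ = -0.3257, v₂ = 4.7170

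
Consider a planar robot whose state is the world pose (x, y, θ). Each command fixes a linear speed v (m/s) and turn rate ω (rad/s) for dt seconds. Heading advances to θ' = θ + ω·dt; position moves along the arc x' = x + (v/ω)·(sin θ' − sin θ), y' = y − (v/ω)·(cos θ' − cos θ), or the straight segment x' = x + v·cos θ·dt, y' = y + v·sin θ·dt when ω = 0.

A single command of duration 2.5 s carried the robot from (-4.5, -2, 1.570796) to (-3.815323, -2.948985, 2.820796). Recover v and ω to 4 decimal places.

v = -0.5000, ω = 0.5000

Δθ = 2.820796 − 1.570796 = 1.250000
ω = Δθ/dt = 1.250000/2.5 = 0.5000
R = −Δy/(cos θ' − cos θ) = -1.0000
v = R·ω = -1.0000·0.5000 = -0.5000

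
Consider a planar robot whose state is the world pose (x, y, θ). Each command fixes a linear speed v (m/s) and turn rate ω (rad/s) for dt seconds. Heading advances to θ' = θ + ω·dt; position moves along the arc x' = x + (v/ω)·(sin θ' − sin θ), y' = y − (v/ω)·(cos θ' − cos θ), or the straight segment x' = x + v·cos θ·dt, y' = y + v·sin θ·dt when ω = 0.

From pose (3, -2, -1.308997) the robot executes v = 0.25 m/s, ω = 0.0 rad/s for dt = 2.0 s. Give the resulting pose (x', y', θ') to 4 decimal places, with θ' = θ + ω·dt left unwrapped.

θ' = -1.3090 + 0.0·2.0 = -1.3090
ω = 0 → straight: x' = 3 + 0.25·cos(-1.3090)·2.0 = 3.1294
y' = -2 + 0.25·sin(-1.3090)·2.0 = -2.4830

(3.1294, -2.4830, -1.3090)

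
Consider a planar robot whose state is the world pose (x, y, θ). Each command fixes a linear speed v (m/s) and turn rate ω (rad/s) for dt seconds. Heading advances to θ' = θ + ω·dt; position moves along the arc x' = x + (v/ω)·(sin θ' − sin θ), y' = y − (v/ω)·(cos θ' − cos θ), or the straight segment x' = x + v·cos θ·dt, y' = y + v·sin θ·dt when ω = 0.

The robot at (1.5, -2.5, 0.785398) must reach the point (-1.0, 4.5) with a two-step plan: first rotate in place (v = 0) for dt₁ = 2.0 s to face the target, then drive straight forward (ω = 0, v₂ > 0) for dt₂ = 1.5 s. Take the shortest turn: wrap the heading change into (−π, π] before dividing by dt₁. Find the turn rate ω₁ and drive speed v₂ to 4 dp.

ω₁ = 0.5642, v₂ = 4.9554

heading to target = atan2(4.5−-2.5, -1−1.5) = 1.9138
Δθ = wrap(1.9138 − 0.7854) = 1.1284; ω₁ = Δθ/dt₁ = 0.5642
distance = √((-1−1.5)² + (4.5−-2.5)²) = 7.4330; v₂ = distance/dt₂ = 4.9554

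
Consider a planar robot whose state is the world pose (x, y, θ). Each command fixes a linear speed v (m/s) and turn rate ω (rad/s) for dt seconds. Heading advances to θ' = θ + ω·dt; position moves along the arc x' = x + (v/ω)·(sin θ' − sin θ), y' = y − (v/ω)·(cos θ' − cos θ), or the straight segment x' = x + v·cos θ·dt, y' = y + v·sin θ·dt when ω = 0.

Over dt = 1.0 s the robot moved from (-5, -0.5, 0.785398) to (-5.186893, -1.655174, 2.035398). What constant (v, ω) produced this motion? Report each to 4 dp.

v = -1.2500, ω = 1.2500

Δθ = 2.035398 − 0.785398 = 1.250000
ω = Δθ/dt = 1.250000/1.0 = 1.2500
R = −Δy/(cos θ' − cos θ) = -1.0000
v = R·ω = -1.0000·1.2500 = -1.2500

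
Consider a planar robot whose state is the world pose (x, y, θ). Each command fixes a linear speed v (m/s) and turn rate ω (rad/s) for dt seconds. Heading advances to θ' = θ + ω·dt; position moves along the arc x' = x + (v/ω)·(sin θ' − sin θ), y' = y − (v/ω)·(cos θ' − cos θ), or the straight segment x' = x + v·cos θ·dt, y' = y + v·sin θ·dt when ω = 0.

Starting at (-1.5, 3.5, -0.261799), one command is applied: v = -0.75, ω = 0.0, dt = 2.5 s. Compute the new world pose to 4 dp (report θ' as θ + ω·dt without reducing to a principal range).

(-3.3111, 3.9853, -0.2618)

θ' = -0.2618 + 0.0·2.5 = -0.2618
ω = 0 → straight: x' = -1.5 + -0.75·cos(-0.2618)·2.5 = -3.3111
y' = 3.5 + -0.75·sin(-0.2618)·2.5 = 3.9853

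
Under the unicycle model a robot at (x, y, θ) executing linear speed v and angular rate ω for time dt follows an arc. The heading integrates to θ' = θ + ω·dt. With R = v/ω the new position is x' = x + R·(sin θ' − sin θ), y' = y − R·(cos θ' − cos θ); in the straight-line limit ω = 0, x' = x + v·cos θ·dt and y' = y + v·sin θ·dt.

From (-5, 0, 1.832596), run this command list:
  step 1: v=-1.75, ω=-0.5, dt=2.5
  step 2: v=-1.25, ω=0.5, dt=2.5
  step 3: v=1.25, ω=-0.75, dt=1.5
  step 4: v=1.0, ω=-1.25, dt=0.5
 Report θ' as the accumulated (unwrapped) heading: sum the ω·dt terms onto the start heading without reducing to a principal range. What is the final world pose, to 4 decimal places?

step 1: θ'=0.5826 (R=3.5000) → pose (-6.4551, -3.8285, 0.5826)
step 2: θ'=1.8326 (R=-2.5000) → pose (-7.4944, -6.5631, 1.8326)
step 3: θ'=0.7076 (R=-1.6667) → pose (-6.9679, -4.8652, 0.7076)
step 4: θ'=0.0826 (R=-0.8000) → pose (-6.5139, -4.6759, 0.0826)

(-6.5139, -4.6759, 0.0826)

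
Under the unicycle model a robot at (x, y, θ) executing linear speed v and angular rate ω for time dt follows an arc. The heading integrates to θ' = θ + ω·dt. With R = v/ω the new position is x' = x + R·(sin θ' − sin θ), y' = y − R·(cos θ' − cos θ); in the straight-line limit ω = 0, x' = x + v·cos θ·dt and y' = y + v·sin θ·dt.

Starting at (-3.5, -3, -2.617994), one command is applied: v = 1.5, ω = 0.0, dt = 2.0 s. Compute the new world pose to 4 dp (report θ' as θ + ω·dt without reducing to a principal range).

θ' = -2.6180 + 0.0·2.0 = -2.6180
ω = 0 → straight: x' = -3.5 + 1.5·cos(-2.6180)·2.0 = -6.0981
y' = -3 + 1.5·sin(-2.6180)·2.0 = -4.5000

(-6.0981, -4.5000, -2.6180)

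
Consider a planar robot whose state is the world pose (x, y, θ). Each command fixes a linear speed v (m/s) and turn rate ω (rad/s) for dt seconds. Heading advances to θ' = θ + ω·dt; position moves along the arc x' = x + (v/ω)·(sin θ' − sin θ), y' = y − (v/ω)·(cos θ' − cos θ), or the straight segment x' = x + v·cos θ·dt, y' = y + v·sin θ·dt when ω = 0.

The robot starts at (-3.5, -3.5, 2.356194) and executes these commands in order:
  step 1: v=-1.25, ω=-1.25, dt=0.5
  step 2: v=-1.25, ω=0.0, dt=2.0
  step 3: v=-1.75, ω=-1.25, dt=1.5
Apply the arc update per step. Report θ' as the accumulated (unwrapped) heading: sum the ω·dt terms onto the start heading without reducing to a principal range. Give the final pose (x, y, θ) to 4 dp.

step 1: θ'=1.7312 (R=1.0000) → pose (-3.2199, -4.0474, 1.7312)
step 2: θ'=1.7312 (straight) → pose (-2.8207, -6.5153, 1.7312)
step 3: θ'=-0.1438 (R=1.4000) → pose (-4.4033, -8.1244, -0.1438)

(-4.4033, -8.1244, -0.1438)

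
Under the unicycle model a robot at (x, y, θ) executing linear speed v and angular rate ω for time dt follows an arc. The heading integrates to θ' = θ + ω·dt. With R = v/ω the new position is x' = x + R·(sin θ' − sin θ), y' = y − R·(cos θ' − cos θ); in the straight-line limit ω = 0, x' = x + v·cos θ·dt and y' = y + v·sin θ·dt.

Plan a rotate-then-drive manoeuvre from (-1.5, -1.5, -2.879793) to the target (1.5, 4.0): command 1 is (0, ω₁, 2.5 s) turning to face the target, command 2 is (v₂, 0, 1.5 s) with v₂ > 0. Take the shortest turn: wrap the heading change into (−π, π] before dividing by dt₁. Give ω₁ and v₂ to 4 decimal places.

heading to target = atan2(4−-1.5, 1.5−-1.5) = 1.0714
Δθ = wrap(1.0714 − -2.8798) = -2.3319; ω₁ = Δθ/dt₁ = -0.9328
distance = √((1.5−-1.5)² + (4−-1.5)²) = 6.2650; v₂ = distance/dt₂ = 4.1767

ω₁ = -0.9328, v₂ = 4.1767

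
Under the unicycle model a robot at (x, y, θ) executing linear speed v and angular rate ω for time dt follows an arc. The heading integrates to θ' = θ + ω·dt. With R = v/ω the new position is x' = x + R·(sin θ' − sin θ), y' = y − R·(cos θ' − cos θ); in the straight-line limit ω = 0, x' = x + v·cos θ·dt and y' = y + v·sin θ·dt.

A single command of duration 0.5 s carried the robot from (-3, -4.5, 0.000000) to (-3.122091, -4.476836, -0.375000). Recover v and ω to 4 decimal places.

v = -0.2500, ω = -0.7500

Δθ = -0.375000 − 0.000000 = -0.375000
ω = Δθ/dt = -0.375000/0.5 = -0.7500
R = Δx/(sin θ' − sin θ) = 0.3333
v = R·ω = 0.3333·-0.7500 = -0.2500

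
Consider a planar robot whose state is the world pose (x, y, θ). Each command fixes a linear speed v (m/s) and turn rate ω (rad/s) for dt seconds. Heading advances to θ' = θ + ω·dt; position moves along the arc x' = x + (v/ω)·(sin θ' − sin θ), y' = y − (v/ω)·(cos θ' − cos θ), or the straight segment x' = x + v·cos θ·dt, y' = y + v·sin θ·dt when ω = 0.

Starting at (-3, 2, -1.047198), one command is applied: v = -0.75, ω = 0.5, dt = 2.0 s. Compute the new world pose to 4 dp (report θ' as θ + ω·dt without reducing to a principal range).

θ' = -1.0472 + 0.5·2.0 = -0.0472
R = v/ω = -0.75/0.5 = -1.5000
x' = -3 + -1.5000·(sin -0.0472 − sin -1.0472) = -4.2283
y' = 2 − -1.5000·(cos -0.0472 − cos -1.0472) = 2.7483

(-4.2283, 2.7483, -0.0472)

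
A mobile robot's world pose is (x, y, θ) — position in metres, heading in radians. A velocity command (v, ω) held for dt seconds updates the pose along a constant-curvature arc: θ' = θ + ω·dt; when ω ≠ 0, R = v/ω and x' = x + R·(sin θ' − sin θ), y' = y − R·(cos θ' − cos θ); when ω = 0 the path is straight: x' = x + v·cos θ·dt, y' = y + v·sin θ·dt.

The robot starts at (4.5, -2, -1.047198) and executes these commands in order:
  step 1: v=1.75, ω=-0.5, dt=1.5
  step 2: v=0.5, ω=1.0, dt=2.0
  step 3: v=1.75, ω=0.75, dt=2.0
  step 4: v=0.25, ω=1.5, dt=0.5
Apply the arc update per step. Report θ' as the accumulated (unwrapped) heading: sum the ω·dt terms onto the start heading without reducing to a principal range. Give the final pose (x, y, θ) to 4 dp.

step 1: θ'=-1.7972 (R=-3.5000) → pose (4.8796, -4.5357, -1.7972)
step 2: θ'=0.2028 (R=0.5000) → pose (5.4675, -5.1376, 0.2028)
step 3: θ'=1.7028 (R=2.3333) → pose (7.3106, -2.5450, 1.7028)
step 4: θ'=2.4528 (R=0.1667) → pose (7.2513, -2.4383, 2.4528)

(7.2513, -2.4383, 2.4528)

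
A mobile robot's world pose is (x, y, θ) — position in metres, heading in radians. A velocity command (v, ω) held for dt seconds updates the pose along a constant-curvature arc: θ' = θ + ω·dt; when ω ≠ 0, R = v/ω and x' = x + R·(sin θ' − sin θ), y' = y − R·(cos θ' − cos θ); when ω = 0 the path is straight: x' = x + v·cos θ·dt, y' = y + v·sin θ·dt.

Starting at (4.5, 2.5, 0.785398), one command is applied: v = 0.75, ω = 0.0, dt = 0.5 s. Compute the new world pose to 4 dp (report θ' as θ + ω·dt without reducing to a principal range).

θ' = 0.7854 + 0.0·0.5 = 0.7854
ω = 0 → straight: x' = 4.5 + 0.75·cos(0.7854)·0.5 = 4.7652
y' = 2.5 + 0.75·sin(0.7854)·0.5 = 2.7652

(4.7652, 2.7652, 0.7854)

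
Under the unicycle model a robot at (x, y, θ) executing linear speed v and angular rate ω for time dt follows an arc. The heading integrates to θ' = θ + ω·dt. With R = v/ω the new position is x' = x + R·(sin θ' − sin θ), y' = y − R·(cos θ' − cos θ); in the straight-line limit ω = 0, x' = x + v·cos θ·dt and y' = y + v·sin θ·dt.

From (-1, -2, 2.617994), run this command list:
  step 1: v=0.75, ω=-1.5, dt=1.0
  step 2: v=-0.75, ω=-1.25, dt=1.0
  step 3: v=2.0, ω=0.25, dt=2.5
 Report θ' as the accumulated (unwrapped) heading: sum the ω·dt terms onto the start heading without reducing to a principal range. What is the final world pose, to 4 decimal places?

step 1: θ'=1.1180 (R=-0.5000) → pose (-1.1996, -1.3482, 1.1180)
step 2: θ'=-0.1320 (R=0.6000) → pose (-1.8181, -1.6805, -0.1320)
step 3: θ'=0.4930 (R=8.0000) → pose (3.0210, -0.7975, 0.4930)

(3.0210, -0.7975, 0.4930)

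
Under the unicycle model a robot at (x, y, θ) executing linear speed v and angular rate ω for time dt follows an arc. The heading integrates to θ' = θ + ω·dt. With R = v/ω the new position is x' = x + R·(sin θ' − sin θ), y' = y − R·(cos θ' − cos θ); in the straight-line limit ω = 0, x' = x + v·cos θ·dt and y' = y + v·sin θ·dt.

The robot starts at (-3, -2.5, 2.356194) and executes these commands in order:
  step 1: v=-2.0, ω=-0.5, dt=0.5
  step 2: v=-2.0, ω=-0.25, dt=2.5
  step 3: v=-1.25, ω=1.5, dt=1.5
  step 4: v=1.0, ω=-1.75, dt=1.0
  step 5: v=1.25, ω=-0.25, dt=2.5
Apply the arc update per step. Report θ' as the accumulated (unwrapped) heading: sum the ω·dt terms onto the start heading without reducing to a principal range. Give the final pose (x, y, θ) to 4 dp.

(-1.1496, -5.5456, 1.3562)

step 1: θ'=2.1062 (R=4.0000) → pose (-2.3882, -3.2877, 2.1062)
step 2: θ'=1.4812 (R=8.0000) → pose (-1.3008, -8.0850, 1.4812)
step 3: θ'=3.7312 (R=-0.8333) → pose (-0.0074, -8.8522, 3.7312)
step 4: θ'=1.9812 (R=-0.5714) → pose (-0.8491, -8.6053, 1.9812)
step 5: θ'=1.3562 (R=-5.0000) → pose (-1.1496, -5.5456, 1.3562)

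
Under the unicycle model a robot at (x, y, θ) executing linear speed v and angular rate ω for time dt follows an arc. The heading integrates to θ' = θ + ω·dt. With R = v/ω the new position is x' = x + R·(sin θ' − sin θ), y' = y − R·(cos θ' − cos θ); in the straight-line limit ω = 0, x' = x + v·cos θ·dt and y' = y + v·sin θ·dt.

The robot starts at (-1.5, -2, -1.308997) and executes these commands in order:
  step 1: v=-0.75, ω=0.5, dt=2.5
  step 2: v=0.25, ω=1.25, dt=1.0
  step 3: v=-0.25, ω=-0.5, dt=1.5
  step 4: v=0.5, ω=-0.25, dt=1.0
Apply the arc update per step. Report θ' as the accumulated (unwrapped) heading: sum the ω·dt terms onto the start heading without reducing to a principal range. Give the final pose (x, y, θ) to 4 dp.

step 1: θ'=-0.0590 (R=-1.5000) → pose (-2.8604, -0.8908, -0.0590)
step 2: θ'=1.1910 (R=0.2000) → pose (-2.6629, -0.7653, 1.1910)
step 3: θ'=0.4410 (R=0.5000) → pose (-2.9139, -1.0321, 0.4410)
step 4: θ'=0.1910 (R=-2.0000) → pose (-2.4398, -0.8771, 0.1910)

(-2.4398, -0.8771, 0.1910)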